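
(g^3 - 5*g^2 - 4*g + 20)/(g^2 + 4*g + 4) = (g^2 - 7*g + 10)/(g + 2)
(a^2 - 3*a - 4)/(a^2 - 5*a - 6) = (a - 4)/(a - 6)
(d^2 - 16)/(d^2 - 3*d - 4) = (d + 4)/(d + 1)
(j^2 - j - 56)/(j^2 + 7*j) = (j - 8)/j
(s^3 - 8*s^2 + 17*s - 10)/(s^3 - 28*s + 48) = (s^2 - 6*s + 5)/(s^2 + 2*s - 24)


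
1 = 1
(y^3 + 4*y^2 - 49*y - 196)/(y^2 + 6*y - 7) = (y^2 - 3*y - 28)/(y - 1)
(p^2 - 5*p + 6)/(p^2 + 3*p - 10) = (p - 3)/(p + 5)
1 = 1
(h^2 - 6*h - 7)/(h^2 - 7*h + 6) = (h^2 - 6*h - 7)/(h^2 - 7*h + 6)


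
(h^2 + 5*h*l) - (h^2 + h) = 5*h*l - h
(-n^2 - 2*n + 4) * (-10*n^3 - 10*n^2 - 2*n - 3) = 10*n^5 + 30*n^4 - 18*n^3 - 33*n^2 - 2*n - 12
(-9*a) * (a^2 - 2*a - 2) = -9*a^3 + 18*a^2 + 18*a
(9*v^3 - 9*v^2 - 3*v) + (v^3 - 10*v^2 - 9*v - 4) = 10*v^3 - 19*v^2 - 12*v - 4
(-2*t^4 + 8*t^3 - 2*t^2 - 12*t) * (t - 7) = -2*t^5 + 22*t^4 - 58*t^3 + 2*t^2 + 84*t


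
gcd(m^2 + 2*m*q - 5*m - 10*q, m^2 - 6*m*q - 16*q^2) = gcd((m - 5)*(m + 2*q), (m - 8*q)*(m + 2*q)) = m + 2*q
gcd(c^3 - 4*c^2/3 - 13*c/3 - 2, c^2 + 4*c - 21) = c - 3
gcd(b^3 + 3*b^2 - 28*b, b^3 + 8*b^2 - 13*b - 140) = b^2 + 3*b - 28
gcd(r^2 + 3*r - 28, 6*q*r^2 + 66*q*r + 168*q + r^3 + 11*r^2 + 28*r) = r + 7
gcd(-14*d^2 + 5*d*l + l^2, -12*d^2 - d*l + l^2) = 1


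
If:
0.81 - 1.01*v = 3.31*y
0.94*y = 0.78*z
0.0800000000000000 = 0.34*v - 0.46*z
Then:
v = 0.42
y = 0.12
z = 0.14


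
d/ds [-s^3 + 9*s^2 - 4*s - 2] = -3*s^2 + 18*s - 4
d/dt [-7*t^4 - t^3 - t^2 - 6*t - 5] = -28*t^3 - 3*t^2 - 2*t - 6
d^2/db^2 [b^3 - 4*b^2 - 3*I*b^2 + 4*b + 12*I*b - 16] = 6*b - 8 - 6*I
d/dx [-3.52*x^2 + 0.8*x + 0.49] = 0.8 - 7.04*x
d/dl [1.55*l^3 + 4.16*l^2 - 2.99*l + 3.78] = 4.65*l^2 + 8.32*l - 2.99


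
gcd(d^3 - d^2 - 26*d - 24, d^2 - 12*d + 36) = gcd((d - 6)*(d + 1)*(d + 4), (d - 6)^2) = d - 6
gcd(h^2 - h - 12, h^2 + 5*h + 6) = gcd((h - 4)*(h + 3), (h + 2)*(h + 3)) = h + 3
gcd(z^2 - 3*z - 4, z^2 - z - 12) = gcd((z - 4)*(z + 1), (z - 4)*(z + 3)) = z - 4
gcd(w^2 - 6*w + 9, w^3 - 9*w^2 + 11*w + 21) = w - 3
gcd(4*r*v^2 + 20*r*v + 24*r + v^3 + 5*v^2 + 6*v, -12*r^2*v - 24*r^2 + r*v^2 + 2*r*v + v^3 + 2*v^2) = 4*r*v + 8*r + v^2 + 2*v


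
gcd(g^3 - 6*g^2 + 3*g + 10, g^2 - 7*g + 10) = g^2 - 7*g + 10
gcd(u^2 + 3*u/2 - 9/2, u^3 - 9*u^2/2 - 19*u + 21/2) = u + 3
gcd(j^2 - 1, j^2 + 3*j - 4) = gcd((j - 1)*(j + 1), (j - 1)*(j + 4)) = j - 1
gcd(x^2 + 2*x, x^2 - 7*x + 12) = 1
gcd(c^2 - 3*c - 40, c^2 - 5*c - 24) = c - 8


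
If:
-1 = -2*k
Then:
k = 1/2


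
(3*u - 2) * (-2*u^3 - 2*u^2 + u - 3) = -6*u^4 - 2*u^3 + 7*u^2 - 11*u + 6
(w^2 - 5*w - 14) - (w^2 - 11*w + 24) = 6*w - 38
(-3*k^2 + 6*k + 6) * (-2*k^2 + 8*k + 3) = 6*k^4 - 36*k^3 + 27*k^2 + 66*k + 18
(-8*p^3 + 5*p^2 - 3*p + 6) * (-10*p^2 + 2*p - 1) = 80*p^5 - 66*p^4 + 48*p^3 - 71*p^2 + 15*p - 6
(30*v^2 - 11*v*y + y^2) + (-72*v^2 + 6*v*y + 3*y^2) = -42*v^2 - 5*v*y + 4*y^2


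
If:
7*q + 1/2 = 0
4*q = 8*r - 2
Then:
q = -1/14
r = 3/14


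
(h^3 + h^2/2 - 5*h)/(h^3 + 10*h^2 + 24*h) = (h^2 + h/2 - 5)/(h^2 + 10*h + 24)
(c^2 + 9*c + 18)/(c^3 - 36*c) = (c + 3)/(c*(c - 6))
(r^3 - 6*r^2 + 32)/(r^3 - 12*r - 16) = (r - 4)/(r + 2)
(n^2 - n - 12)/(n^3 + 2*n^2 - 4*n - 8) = (n^2 - n - 12)/(n^3 + 2*n^2 - 4*n - 8)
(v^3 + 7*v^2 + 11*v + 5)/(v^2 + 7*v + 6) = (v^2 + 6*v + 5)/(v + 6)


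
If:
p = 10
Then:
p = 10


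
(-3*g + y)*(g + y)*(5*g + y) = -15*g^3 - 13*g^2*y + 3*g*y^2 + y^3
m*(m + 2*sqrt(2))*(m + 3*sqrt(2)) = m^3 + 5*sqrt(2)*m^2 + 12*m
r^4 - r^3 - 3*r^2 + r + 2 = (r - 2)*(r - 1)*(r + 1)^2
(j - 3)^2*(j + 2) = j^3 - 4*j^2 - 3*j + 18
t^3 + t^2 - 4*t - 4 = (t - 2)*(t + 1)*(t + 2)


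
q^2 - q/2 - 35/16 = (q - 7/4)*(q + 5/4)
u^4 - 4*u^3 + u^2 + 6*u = u*(u - 3)*(u - 2)*(u + 1)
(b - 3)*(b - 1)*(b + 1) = b^3 - 3*b^2 - b + 3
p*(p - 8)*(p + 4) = p^3 - 4*p^2 - 32*p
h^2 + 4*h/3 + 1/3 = (h + 1/3)*(h + 1)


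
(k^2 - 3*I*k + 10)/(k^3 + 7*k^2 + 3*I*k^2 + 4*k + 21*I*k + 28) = (k^2 - 3*I*k + 10)/(k^3 + k^2*(7 + 3*I) + k*(4 + 21*I) + 28)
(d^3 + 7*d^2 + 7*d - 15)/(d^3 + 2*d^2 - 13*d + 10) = (d + 3)/(d - 2)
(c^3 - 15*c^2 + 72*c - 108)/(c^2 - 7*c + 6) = (c^2 - 9*c + 18)/(c - 1)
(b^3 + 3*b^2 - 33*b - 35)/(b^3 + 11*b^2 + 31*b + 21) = (b - 5)/(b + 3)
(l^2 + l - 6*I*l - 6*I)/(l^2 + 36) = (l + 1)/(l + 6*I)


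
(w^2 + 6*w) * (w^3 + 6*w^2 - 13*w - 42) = w^5 + 12*w^4 + 23*w^3 - 120*w^2 - 252*w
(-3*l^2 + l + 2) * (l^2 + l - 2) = -3*l^4 - 2*l^3 + 9*l^2 - 4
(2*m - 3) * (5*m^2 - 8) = 10*m^3 - 15*m^2 - 16*m + 24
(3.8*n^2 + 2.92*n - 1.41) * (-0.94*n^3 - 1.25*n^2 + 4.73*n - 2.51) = -3.572*n^5 - 7.4948*n^4 + 15.6494*n^3 + 6.0361*n^2 - 13.9985*n + 3.5391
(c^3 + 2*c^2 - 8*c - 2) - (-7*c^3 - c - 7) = 8*c^3 + 2*c^2 - 7*c + 5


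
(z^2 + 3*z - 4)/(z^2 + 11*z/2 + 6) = 2*(z - 1)/(2*z + 3)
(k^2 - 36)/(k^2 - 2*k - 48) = (k - 6)/(k - 8)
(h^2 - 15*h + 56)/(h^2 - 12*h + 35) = (h - 8)/(h - 5)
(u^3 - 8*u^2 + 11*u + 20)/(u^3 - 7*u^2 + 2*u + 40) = (u + 1)/(u + 2)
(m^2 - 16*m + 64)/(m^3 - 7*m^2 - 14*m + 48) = (m - 8)/(m^2 + m - 6)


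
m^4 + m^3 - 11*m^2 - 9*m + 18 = (m - 3)*(m - 1)*(m + 2)*(m + 3)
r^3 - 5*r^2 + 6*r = r*(r - 3)*(r - 2)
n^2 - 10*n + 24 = (n - 6)*(n - 4)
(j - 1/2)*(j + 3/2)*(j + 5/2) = j^3 + 7*j^2/2 + 7*j/4 - 15/8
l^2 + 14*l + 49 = (l + 7)^2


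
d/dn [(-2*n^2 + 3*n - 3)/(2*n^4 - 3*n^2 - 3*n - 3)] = ((4*n - 3)*(-2*n^4 + 3*n^2 + 3*n + 3) - (2*n^2 - 3*n + 3)*(-8*n^3 + 6*n + 3))/(-2*n^4 + 3*n^2 + 3*n + 3)^2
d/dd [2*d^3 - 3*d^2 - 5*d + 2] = 6*d^2 - 6*d - 5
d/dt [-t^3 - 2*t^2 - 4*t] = -3*t^2 - 4*t - 4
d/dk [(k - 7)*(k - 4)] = 2*k - 11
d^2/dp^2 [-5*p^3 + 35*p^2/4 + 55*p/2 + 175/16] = 35/2 - 30*p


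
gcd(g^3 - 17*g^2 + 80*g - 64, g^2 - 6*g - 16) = g - 8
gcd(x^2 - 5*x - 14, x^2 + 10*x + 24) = 1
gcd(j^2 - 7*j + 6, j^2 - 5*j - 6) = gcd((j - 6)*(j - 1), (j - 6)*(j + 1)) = j - 6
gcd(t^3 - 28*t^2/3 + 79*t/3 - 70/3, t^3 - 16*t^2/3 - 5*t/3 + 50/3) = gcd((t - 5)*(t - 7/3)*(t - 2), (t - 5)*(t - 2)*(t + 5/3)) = t^2 - 7*t + 10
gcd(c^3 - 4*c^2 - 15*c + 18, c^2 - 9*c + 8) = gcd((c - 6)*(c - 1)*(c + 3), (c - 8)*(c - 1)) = c - 1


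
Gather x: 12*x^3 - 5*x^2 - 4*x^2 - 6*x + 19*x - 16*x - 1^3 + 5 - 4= 12*x^3 - 9*x^2 - 3*x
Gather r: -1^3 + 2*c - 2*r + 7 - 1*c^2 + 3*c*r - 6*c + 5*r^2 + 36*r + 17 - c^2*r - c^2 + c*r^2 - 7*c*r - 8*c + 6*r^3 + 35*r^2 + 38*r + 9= -2*c^2 - 12*c + 6*r^3 + r^2*(c + 40) + r*(-c^2 - 4*c + 72) + 32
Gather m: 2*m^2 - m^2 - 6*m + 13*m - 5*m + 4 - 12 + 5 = m^2 + 2*m - 3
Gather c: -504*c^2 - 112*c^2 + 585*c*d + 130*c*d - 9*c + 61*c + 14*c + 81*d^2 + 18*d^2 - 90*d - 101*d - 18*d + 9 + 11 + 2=-616*c^2 + c*(715*d + 66) + 99*d^2 - 209*d + 22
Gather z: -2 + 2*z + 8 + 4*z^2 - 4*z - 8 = 4*z^2 - 2*z - 2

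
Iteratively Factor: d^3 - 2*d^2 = (d)*(d^2 - 2*d) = d*(d - 2)*(d)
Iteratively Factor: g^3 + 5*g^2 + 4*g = (g + 4)*(g^2 + g) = (g + 1)*(g + 4)*(g)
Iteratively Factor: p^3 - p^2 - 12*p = (p)*(p^2 - p - 12) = p*(p + 3)*(p - 4)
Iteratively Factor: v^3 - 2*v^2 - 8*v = (v)*(v^2 - 2*v - 8) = v*(v + 2)*(v - 4)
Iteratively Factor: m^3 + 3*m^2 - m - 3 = (m + 3)*(m^2 - 1) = (m - 1)*(m + 3)*(m + 1)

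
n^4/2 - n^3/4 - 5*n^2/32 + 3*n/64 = n*(n/2 + 1/4)*(n - 3/4)*(n - 1/4)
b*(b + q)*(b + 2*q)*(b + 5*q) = b^4 + 8*b^3*q + 17*b^2*q^2 + 10*b*q^3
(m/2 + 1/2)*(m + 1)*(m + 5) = m^3/2 + 7*m^2/2 + 11*m/2 + 5/2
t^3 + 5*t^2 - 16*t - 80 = (t - 4)*(t + 4)*(t + 5)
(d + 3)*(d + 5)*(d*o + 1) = d^3*o + 8*d^2*o + d^2 + 15*d*o + 8*d + 15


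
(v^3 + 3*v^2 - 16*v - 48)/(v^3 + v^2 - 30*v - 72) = (v - 4)/(v - 6)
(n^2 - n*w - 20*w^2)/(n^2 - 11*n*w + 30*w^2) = (-n - 4*w)/(-n + 6*w)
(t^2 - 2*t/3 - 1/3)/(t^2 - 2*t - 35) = (-3*t^2 + 2*t + 1)/(3*(-t^2 + 2*t + 35))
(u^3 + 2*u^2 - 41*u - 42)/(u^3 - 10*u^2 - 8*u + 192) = (u^2 + 8*u + 7)/(u^2 - 4*u - 32)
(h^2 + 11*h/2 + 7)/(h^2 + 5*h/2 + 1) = (2*h + 7)/(2*h + 1)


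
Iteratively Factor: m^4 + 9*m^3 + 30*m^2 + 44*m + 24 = (m + 2)*(m^3 + 7*m^2 + 16*m + 12) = (m + 2)^2*(m^2 + 5*m + 6) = (m + 2)^3*(m + 3)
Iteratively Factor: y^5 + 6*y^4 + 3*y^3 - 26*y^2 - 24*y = (y + 3)*(y^4 + 3*y^3 - 6*y^2 - 8*y) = y*(y + 3)*(y^3 + 3*y^2 - 6*y - 8) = y*(y + 1)*(y + 3)*(y^2 + 2*y - 8) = y*(y + 1)*(y + 3)*(y + 4)*(y - 2)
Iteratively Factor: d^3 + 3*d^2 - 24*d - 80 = (d + 4)*(d^2 - d - 20) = (d - 5)*(d + 4)*(d + 4)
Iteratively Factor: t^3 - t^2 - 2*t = (t + 1)*(t^2 - 2*t) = (t - 2)*(t + 1)*(t)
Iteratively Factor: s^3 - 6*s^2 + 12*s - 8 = (s - 2)*(s^2 - 4*s + 4) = (s - 2)^2*(s - 2)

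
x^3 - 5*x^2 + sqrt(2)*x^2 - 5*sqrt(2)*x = x*(x - 5)*(x + sqrt(2))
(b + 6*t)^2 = b^2 + 12*b*t + 36*t^2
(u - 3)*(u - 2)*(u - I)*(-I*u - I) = -I*u^4 - u^3 + 4*I*u^3 + 4*u^2 - I*u^2 - u - 6*I*u - 6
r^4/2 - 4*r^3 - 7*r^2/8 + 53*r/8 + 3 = (r/2 + 1/4)*(r - 8)*(r - 3/2)*(r + 1)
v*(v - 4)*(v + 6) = v^3 + 2*v^2 - 24*v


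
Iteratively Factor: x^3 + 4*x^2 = (x)*(x^2 + 4*x) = x^2*(x + 4)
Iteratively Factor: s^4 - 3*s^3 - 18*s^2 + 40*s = (s)*(s^3 - 3*s^2 - 18*s + 40) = s*(s - 2)*(s^2 - s - 20) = s*(s - 5)*(s - 2)*(s + 4)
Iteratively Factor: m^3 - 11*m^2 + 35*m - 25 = (m - 1)*(m^2 - 10*m + 25) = (m - 5)*(m - 1)*(m - 5)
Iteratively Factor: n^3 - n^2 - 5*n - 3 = (n + 1)*(n^2 - 2*n - 3) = (n + 1)^2*(n - 3)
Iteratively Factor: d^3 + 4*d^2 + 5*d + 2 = (d + 1)*(d^2 + 3*d + 2) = (d + 1)^2*(d + 2)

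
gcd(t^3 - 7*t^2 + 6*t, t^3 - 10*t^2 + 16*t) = t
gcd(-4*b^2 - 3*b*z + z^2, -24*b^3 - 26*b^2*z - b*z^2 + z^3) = b + z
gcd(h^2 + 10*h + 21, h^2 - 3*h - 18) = h + 3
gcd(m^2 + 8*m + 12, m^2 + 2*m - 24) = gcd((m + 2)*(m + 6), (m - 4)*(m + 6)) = m + 6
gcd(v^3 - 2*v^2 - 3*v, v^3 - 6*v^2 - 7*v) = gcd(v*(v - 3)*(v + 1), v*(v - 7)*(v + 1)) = v^2 + v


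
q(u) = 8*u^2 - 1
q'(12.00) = 192.00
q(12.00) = 1151.00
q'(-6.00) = -96.00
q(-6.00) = 287.00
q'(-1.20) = -19.20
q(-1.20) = 10.52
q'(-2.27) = -36.32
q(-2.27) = 40.22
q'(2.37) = 37.92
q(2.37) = 43.94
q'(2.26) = 36.16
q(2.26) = 39.86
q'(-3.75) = -60.00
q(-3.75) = 111.50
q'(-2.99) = -47.84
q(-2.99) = 70.52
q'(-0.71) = -11.36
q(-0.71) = 3.03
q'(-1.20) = -19.20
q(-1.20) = 10.52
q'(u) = 16*u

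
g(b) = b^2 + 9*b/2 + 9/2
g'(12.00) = 28.50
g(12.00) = 202.50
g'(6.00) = 16.50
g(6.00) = 67.50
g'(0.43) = 5.36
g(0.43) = 6.62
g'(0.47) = 5.44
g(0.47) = 6.84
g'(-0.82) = 2.86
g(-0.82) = 1.48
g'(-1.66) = 1.18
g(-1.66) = -0.21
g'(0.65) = 5.80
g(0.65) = 7.85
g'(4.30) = 13.10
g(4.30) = 42.34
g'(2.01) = 8.52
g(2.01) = 17.59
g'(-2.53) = -0.56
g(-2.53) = -0.48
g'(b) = 2*b + 9/2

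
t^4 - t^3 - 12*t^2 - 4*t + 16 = (t - 4)*(t - 1)*(t + 2)^2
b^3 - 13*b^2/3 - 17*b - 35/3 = (b - 7)*(b + 1)*(b + 5/3)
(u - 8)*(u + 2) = u^2 - 6*u - 16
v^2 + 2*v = v*(v + 2)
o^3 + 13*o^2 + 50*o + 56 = (o + 2)*(o + 4)*(o + 7)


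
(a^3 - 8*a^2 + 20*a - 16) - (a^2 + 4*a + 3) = a^3 - 9*a^2 + 16*a - 19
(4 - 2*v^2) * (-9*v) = 18*v^3 - 36*v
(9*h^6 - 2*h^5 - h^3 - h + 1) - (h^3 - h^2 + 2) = 9*h^6 - 2*h^5 - 2*h^3 + h^2 - h - 1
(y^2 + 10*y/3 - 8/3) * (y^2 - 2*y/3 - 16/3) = y^4 + 8*y^3/3 - 92*y^2/9 - 16*y + 128/9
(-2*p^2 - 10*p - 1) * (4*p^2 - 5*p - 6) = -8*p^4 - 30*p^3 + 58*p^2 + 65*p + 6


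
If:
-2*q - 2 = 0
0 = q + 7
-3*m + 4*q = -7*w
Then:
No Solution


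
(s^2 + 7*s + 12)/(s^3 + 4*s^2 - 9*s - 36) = 1/(s - 3)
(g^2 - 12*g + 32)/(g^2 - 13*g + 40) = (g - 4)/(g - 5)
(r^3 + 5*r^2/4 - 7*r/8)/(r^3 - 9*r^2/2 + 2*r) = (r + 7/4)/(r - 4)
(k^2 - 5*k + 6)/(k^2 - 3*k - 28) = (-k^2 + 5*k - 6)/(-k^2 + 3*k + 28)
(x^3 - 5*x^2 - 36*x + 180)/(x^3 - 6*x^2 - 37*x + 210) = (x - 6)/(x - 7)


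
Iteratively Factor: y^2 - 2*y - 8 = (y + 2)*(y - 4)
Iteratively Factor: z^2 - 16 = (z - 4)*(z + 4)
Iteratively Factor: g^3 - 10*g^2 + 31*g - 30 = (g - 3)*(g^2 - 7*g + 10) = (g - 5)*(g - 3)*(g - 2)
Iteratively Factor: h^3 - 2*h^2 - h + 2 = (h - 2)*(h^2 - 1) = (h - 2)*(h + 1)*(h - 1)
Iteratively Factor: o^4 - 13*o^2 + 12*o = (o + 4)*(o^3 - 4*o^2 + 3*o) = o*(o + 4)*(o^2 - 4*o + 3) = o*(o - 3)*(o + 4)*(o - 1)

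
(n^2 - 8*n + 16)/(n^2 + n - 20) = (n - 4)/(n + 5)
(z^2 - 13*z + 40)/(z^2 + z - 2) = (z^2 - 13*z + 40)/(z^2 + z - 2)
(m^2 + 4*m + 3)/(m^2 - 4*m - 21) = (m + 1)/(m - 7)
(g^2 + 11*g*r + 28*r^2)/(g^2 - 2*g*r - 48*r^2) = (-g^2 - 11*g*r - 28*r^2)/(-g^2 + 2*g*r + 48*r^2)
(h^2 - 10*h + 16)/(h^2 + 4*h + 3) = (h^2 - 10*h + 16)/(h^2 + 4*h + 3)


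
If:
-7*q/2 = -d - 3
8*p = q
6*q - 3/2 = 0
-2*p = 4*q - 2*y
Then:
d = -17/8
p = 1/32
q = 1/4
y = 17/32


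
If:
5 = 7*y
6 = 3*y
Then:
No Solution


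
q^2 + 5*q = q*(q + 5)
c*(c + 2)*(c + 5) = c^3 + 7*c^2 + 10*c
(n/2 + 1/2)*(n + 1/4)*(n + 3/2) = n^3/2 + 11*n^2/8 + 17*n/16 + 3/16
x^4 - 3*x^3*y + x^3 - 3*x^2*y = x^2*(x + 1)*(x - 3*y)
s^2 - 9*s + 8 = (s - 8)*(s - 1)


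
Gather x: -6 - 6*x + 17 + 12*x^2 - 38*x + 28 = 12*x^2 - 44*x + 39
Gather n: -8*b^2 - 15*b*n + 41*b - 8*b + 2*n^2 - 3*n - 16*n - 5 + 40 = -8*b^2 + 33*b + 2*n^2 + n*(-15*b - 19) + 35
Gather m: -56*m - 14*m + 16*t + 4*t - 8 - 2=-70*m + 20*t - 10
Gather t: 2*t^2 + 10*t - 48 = 2*t^2 + 10*t - 48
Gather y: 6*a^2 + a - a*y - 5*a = 6*a^2 - a*y - 4*a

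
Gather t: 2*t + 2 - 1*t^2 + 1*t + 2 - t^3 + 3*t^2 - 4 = -t^3 + 2*t^2 + 3*t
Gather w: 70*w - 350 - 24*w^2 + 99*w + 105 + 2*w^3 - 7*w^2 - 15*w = 2*w^3 - 31*w^2 + 154*w - 245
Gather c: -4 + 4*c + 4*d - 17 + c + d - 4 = 5*c + 5*d - 25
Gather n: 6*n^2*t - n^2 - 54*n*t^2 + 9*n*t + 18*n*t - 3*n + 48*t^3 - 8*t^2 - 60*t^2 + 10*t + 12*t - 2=n^2*(6*t - 1) + n*(-54*t^2 + 27*t - 3) + 48*t^3 - 68*t^2 + 22*t - 2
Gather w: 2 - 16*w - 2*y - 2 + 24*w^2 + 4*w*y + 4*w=24*w^2 + w*(4*y - 12) - 2*y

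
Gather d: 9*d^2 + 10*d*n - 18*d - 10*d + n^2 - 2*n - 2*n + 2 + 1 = 9*d^2 + d*(10*n - 28) + n^2 - 4*n + 3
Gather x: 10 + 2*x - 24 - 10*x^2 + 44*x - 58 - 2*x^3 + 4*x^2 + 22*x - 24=-2*x^3 - 6*x^2 + 68*x - 96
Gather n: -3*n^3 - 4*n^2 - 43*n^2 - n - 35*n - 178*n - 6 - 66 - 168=-3*n^3 - 47*n^2 - 214*n - 240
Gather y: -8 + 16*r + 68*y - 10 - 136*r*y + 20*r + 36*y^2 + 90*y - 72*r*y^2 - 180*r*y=36*r + y^2*(36 - 72*r) + y*(158 - 316*r) - 18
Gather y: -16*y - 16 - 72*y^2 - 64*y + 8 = -72*y^2 - 80*y - 8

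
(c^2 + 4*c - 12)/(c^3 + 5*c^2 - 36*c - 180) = (c - 2)/(c^2 - c - 30)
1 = 1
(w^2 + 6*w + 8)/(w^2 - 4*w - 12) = (w + 4)/(w - 6)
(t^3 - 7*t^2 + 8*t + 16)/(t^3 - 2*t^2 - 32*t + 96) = (t + 1)/(t + 6)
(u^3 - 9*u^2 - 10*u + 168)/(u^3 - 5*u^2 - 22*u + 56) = (u - 6)/(u - 2)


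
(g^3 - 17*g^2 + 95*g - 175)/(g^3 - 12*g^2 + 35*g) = (g - 5)/g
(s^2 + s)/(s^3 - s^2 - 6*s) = (s + 1)/(s^2 - s - 6)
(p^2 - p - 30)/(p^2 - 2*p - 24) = (p + 5)/(p + 4)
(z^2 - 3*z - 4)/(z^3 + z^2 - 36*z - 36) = (z - 4)/(z^2 - 36)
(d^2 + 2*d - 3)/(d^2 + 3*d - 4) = (d + 3)/(d + 4)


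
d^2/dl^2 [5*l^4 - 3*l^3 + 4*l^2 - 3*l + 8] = 60*l^2 - 18*l + 8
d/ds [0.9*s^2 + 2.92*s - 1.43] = 1.8*s + 2.92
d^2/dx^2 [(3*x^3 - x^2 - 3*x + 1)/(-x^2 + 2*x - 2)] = 2*(-x^3 + 27*x^2 - 48*x + 14)/(x^6 - 6*x^5 + 18*x^4 - 32*x^3 + 36*x^2 - 24*x + 8)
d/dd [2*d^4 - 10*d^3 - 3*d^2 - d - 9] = 8*d^3 - 30*d^2 - 6*d - 1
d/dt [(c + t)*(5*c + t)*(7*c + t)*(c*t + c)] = c*(35*c^3 + 94*c^2*t + 47*c^2 + 39*c*t^2 + 26*c*t + 4*t^3 + 3*t^2)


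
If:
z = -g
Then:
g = -z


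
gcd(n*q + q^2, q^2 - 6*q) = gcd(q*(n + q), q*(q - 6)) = q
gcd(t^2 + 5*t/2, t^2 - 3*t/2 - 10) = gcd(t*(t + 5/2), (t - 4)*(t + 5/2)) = t + 5/2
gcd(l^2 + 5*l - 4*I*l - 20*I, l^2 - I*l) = 1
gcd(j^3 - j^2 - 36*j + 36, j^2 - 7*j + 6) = j^2 - 7*j + 6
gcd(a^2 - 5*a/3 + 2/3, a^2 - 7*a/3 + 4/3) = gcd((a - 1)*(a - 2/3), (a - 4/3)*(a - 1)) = a - 1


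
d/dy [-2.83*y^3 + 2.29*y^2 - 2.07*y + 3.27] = -8.49*y^2 + 4.58*y - 2.07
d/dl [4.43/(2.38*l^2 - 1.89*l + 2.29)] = (8.3727 - 21.0868*l)/(2.38*l^2 - 1.89*l + 2.29)^2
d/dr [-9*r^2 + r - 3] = 1 - 18*r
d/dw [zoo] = 0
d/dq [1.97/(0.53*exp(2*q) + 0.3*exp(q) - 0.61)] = (-2.0882*exp(q) - 0.591)*exp(q)/(0.53*exp(2*q) + 0.3*exp(q) - 0.61)^2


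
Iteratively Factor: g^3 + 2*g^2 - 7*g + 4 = (g - 1)*(g^2 + 3*g - 4) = (g - 1)*(g + 4)*(g - 1)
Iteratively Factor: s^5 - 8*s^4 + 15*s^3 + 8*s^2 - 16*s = (s - 1)*(s^4 - 7*s^3 + 8*s^2 + 16*s) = (s - 4)*(s - 1)*(s^3 - 3*s^2 - 4*s) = s*(s - 4)*(s - 1)*(s^2 - 3*s - 4) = s*(s - 4)*(s - 1)*(s + 1)*(s - 4)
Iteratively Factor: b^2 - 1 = (b - 1)*(b + 1)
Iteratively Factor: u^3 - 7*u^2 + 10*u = (u - 5)*(u^2 - 2*u) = (u - 5)*(u - 2)*(u)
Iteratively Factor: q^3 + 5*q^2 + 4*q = (q)*(q^2 + 5*q + 4) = q*(q + 4)*(q + 1)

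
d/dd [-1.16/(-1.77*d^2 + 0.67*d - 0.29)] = (0.7772 - 4.1064*d)/(1.77*d^2 - 0.67*d + 0.29)^2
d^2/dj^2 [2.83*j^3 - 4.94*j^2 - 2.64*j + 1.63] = 16.98*j - 9.88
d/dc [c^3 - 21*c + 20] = 3*c^2 - 21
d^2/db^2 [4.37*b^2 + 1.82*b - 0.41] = 8.74000000000000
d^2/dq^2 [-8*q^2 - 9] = -16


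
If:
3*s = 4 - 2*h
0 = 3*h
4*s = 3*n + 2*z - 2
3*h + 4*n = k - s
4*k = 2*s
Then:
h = 0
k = 2/3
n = -1/6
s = 4/3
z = 47/12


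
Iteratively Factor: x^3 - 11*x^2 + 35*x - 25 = (x - 1)*(x^2 - 10*x + 25) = (x - 5)*(x - 1)*(x - 5)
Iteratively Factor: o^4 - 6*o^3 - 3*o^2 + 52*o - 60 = (o - 5)*(o^3 - o^2 - 8*o + 12) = (o - 5)*(o + 3)*(o^2 - 4*o + 4) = (o - 5)*(o - 2)*(o + 3)*(o - 2)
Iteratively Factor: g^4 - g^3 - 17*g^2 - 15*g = (g - 5)*(g^3 + 4*g^2 + 3*g) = g*(g - 5)*(g^2 + 4*g + 3) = g*(g - 5)*(g + 1)*(g + 3)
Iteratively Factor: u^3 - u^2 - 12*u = (u)*(u^2 - u - 12) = u*(u - 4)*(u + 3)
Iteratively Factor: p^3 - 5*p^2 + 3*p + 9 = (p - 3)*(p^2 - 2*p - 3) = (p - 3)^2*(p + 1)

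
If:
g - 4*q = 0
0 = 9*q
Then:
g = 0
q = 0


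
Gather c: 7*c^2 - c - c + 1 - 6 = 7*c^2 - 2*c - 5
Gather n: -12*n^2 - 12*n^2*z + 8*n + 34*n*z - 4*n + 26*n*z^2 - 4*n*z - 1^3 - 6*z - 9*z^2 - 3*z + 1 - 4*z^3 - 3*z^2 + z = n^2*(-12*z - 12) + n*(26*z^2 + 30*z + 4) - 4*z^3 - 12*z^2 - 8*z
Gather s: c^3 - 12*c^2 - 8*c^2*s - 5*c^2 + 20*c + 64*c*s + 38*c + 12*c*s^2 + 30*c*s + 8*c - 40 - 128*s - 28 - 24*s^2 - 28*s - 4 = c^3 - 17*c^2 + 66*c + s^2*(12*c - 24) + s*(-8*c^2 + 94*c - 156) - 72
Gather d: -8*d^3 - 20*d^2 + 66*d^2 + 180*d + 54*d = -8*d^3 + 46*d^2 + 234*d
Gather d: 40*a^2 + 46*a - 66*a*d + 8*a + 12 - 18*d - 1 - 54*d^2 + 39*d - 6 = 40*a^2 + 54*a - 54*d^2 + d*(21 - 66*a) + 5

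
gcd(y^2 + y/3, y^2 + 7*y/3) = y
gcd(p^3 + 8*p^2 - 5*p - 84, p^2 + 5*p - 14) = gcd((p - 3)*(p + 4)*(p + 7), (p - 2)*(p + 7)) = p + 7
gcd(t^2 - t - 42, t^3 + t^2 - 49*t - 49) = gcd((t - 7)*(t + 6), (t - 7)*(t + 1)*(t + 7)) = t - 7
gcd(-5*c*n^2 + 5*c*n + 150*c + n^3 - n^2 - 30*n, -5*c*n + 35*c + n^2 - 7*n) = 5*c - n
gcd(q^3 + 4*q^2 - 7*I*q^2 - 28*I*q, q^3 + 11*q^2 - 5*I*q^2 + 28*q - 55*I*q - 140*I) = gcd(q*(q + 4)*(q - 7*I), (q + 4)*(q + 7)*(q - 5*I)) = q + 4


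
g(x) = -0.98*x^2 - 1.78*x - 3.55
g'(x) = -1.96*x - 1.78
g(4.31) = -29.43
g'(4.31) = -10.23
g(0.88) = -5.88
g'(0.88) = -3.50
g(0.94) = -6.09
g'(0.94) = -3.62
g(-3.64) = -10.06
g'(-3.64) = 5.35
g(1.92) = -10.58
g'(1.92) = -5.54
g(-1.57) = -3.17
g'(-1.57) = 1.30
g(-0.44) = -2.96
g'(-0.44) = -0.92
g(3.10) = -18.49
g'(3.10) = -7.86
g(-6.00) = -28.15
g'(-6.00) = 9.98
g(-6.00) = -28.15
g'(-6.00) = 9.98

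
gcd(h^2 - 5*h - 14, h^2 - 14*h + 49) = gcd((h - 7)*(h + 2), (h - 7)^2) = h - 7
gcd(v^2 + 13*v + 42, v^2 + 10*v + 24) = v + 6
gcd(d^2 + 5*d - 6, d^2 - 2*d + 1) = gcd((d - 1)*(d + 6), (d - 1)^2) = d - 1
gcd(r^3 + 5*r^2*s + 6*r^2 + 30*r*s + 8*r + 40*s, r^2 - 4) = r + 2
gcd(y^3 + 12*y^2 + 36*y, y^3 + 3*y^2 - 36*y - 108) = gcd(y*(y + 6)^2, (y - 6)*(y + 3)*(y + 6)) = y + 6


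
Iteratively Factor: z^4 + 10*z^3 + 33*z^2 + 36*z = (z + 4)*(z^3 + 6*z^2 + 9*z) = z*(z + 4)*(z^2 + 6*z + 9) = z*(z + 3)*(z + 4)*(z + 3)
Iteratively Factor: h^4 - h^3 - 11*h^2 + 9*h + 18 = (h + 1)*(h^3 - 2*h^2 - 9*h + 18) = (h + 1)*(h + 3)*(h^2 - 5*h + 6) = (h - 3)*(h + 1)*(h + 3)*(h - 2)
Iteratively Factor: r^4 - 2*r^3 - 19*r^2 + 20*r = (r - 1)*(r^3 - r^2 - 20*r) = (r - 1)*(r + 4)*(r^2 - 5*r) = r*(r - 1)*(r + 4)*(r - 5)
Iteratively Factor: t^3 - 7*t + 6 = (t + 3)*(t^2 - 3*t + 2) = (t - 2)*(t + 3)*(t - 1)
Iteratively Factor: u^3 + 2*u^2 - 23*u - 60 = (u - 5)*(u^2 + 7*u + 12) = (u - 5)*(u + 4)*(u + 3)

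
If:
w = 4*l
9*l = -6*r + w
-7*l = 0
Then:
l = 0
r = 0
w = 0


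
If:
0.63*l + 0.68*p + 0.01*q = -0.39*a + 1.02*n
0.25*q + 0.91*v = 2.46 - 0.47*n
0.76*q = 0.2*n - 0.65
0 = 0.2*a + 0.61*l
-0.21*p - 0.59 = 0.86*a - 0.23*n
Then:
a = 0.177987616803824*v - 1.26068741711637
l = 0.413340136759466 - 0.0583565956733849*v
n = 4.99042239685658 - 1.69842829076621*v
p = 7.8189920476052 - 2.58908503489294*v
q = 0.458005893909627 - 0.446954813359528*v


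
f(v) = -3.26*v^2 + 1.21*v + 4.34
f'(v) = 1.21 - 6.52*v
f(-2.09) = -12.43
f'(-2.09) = 14.84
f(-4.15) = -56.83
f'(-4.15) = 28.27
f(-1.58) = -5.71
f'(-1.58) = 11.51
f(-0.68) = 2.01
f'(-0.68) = 5.64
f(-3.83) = -48.11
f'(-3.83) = 26.18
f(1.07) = 1.90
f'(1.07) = -5.77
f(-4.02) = -53.21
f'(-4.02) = 27.42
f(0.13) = 4.44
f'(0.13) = 0.36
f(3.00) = -21.37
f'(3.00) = -18.35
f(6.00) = -105.76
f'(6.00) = -37.91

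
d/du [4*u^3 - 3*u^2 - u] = 12*u^2 - 6*u - 1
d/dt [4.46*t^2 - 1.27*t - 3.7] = 8.92*t - 1.27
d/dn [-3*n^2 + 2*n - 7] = 2 - 6*n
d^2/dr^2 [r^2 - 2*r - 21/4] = 2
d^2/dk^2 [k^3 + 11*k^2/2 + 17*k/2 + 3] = 6*k + 11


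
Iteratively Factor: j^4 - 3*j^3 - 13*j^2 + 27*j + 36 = (j - 3)*(j^3 - 13*j - 12) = (j - 4)*(j - 3)*(j^2 + 4*j + 3) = (j - 4)*(j - 3)*(j + 1)*(j + 3)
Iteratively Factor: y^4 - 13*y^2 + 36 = (y - 2)*(y^3 + 2*y^2 - 9*y - 18) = (y - 3)*(y - 2)*(y^2 + 5*y + 6) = (y - 3)*(y - 2)*(y + 3)*(y + 2)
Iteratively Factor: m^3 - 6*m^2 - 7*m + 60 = (m - 5)*(m^2 - m - 12) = (m - 5)*(m - 4)*(m + 3)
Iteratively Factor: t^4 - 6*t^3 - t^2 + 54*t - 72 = (t - 3)*(t^3 - 3*t^2 - 10*t + 24) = (t - 3)*(t - 2)*(t^2 - t - 12) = (t - 3)*(t - 2)*(t + 3)*(t - 4)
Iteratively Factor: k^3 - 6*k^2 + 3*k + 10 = (k - 5)*(k^2 - k - 2) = (k - 5)*(k + 1)*(k - 2)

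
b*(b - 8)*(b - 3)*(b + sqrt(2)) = b^4 - 11*b^3 + sqrt(2)*b^3 - 11*sqrt(2)*b^2 + 24*b^2 + 24*sqrt(2)*b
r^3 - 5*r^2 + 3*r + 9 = (r - 3)^2*(r + 1)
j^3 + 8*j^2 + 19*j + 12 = (j + 1)*(j + 3)*(j + 4)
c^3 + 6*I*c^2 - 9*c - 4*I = (c + I)^2*(c + 4*I)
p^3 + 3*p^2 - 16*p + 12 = (p - 2)*(p - 1)*(p + 6)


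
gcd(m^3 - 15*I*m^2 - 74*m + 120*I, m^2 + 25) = m - 5*I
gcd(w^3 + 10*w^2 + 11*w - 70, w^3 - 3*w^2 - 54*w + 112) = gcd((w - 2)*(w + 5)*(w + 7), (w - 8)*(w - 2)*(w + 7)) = w^2 + 5*w - 14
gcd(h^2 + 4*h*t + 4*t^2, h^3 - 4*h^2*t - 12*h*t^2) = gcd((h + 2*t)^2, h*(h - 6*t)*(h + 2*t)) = h + 2*t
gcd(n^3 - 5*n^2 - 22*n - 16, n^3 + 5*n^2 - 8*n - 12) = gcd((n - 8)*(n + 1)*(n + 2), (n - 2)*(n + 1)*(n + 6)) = n + 1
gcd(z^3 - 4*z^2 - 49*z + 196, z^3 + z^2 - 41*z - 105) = z - 7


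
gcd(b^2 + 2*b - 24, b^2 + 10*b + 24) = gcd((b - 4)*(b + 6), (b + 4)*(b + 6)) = b + 6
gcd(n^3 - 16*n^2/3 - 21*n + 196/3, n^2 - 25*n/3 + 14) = n - 7/3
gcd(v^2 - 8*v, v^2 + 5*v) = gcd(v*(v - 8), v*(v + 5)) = v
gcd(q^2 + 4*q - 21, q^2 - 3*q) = q - 3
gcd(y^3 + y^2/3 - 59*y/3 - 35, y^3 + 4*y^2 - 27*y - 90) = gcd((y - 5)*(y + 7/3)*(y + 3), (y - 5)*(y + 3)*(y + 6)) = y^2 - 2*y - 15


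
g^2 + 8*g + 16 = (g + 4)^2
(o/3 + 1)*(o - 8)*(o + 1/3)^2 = o^4/3 - 13*o^3/9 - 245*o^2/27 - 149*o/27 - 8/9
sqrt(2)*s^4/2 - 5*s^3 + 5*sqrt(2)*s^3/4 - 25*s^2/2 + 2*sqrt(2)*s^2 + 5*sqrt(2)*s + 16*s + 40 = (s + 5/2)*(s - 4*sqrt(2))*(s - 2*sqrt(2))*(sqrt(2)*s/2 + 1)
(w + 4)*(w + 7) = w^2 + 11*w + 28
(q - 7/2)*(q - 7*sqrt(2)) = q^2 - 7*sqrt(2)*q - 7*q/2 + 49*sqrt(2)/2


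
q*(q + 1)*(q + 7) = q^3 + 8*q^2 + 7*q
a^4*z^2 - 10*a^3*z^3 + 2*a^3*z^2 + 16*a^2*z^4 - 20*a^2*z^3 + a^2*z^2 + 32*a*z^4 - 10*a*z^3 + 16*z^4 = (a - 8*z)*(a - 2*z)*(a*z + z)^2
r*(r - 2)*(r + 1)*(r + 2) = r^4 + r^3 - 4*r^2 - 4*r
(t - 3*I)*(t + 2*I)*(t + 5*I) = t^3 + 4*I*t^2 + 11*t + 30*I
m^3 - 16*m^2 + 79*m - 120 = (m - 8)*(m - 5)*(m - 3)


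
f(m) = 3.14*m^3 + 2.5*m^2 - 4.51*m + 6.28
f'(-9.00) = 713.51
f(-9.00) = -2039.69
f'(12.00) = 1411.97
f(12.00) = 5738.08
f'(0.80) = 5.52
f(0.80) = 5.88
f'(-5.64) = 266.94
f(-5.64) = -452.09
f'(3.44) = 124.16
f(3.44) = 148.17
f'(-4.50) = 163.74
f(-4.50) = -208.93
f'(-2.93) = 61.71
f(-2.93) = -38.03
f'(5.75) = 335.69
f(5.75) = 659.95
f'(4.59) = 216.90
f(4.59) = 341.90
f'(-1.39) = 6.74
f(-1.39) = 8.95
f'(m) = 9.42*m^2 + 5.0*m - 4.51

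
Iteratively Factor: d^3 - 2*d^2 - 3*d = (d + 1)*(d^2 - 3*d) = d*(d + 1)*(d - 3)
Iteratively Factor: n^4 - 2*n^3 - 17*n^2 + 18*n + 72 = (n + 3)*(n^3 - 5*n^2 - 2*n + 24) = (n - 3)*(n + 3)*(n^2 - 2*n - 8) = (n - 3)*(n + 2)*(n + 3)*(n - 4)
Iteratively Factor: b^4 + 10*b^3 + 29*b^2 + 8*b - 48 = (b - 1)*(b^3 + 11*b^2 + 40*b + 48) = (b - 1)*(b + 4)*(b^2 + 7*b + 12) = (b - 1)*(b + 3)*(b + 4)*(b + 4)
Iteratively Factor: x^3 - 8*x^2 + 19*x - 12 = (x - 1)*(x^2 - 7*x + 12) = (x - 3)*(x - 1)*(x - 4)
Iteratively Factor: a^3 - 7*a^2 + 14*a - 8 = (a - 1)*(a^2 - 6*a + 8) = (a - 2)*(a - 1)*(a - 4)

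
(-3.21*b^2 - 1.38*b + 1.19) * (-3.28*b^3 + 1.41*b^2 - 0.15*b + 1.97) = 10.5288*b^5 + 0.000300000000000189*b^4 - 5.3675*b^3 - 4.4388*b^2 - 2.8971*b + 2.3443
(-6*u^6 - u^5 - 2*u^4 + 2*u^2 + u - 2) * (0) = 0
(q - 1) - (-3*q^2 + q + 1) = 3*q^2 - 2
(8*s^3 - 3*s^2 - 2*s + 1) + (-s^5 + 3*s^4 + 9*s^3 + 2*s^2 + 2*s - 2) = -s^5 + 3*s^4 + 17*s^3 - s^2 - 1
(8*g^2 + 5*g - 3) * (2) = 16*g^2 + 10*g - 6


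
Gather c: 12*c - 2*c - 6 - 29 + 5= 10*c - 30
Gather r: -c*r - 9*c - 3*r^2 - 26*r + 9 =-9*c - 3*r^2 + r*(-c - 26) + 9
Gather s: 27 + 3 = 30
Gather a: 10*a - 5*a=5*a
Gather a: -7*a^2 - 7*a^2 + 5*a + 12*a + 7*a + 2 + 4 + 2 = -14*a^2 + 24*a + 8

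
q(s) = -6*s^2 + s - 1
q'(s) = 1 - 12*s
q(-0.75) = -5.12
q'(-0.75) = 10.00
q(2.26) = -29.39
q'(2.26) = -26.12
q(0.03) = -0.98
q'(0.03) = 0.64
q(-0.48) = -2.86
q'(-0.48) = 6.76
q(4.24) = -104.63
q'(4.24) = -49.88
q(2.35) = -31.78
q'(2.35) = -27.20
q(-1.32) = -12.77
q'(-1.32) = 16.84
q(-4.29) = -115.71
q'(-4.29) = 52.48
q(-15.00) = -1366.00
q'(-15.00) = 181.00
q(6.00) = -211.00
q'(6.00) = -71.00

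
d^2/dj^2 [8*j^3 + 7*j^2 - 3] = 48*j + 14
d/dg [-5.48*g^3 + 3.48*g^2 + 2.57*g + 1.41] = -16.44*g^2 + 6.96*g + 2.57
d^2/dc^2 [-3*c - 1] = 0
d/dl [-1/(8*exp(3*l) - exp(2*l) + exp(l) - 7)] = (24*exp(2*l) - 2*exp(l) + 1)*exp(l)/(8*exp(3*l) - exp(2*l) + exp(l) - 7)^2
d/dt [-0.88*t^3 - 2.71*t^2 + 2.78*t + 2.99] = -2.64*t^2 - 5.42*t + 2.78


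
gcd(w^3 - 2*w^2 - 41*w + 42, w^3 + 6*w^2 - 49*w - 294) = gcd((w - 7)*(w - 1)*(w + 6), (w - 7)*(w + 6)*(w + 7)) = w^2 - w - 42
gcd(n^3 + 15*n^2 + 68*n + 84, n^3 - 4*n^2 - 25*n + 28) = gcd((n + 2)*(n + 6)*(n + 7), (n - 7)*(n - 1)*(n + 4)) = 1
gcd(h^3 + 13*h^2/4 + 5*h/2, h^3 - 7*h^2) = h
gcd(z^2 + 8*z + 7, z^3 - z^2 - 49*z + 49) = z + 7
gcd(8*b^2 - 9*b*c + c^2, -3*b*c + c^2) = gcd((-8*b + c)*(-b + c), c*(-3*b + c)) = 1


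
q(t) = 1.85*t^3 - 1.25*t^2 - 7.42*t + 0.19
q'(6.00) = 177.38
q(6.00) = 310.27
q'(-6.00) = 207.38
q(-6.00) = -399.89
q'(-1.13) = 2.49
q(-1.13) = 4.31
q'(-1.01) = 0.77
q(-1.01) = 4.50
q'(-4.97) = 142.09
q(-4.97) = -220.92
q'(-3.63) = 74.79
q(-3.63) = -77.84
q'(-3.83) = 83.57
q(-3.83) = -93.66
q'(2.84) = 30.24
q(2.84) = 11.41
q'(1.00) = -4.37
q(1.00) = -6.63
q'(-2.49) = 33.22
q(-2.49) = -17.65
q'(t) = 5.55*t^2 - 2.5*t - 7.42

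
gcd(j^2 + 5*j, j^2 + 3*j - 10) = j + 5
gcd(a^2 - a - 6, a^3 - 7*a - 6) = a^2 - a - 6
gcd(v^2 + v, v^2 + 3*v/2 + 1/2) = v + 1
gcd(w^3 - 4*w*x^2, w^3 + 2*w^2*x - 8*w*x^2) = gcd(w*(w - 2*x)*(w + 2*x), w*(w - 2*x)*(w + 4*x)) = -w^2 + 2*w*x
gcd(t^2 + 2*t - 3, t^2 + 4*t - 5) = t - 1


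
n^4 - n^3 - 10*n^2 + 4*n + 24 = (n - 3)*(n - 2)*(n + 2)^2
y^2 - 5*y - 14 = (y - 7)*(y + 2)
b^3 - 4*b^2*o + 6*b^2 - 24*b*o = b*(b + 6)*(b - 4*o)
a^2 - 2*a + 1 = (a - 1)^2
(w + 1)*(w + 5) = w^2 + 6*w + 5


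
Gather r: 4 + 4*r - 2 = 4*r + 2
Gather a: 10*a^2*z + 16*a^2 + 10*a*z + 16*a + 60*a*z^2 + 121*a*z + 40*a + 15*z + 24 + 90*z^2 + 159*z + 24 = a^2*(10*z + 16) + a*(60*z^2 + 131*z + 56) + 90*z^2 + 174*z + 48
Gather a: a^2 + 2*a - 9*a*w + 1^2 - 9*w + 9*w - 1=a^2 + a*(2 - 9*w)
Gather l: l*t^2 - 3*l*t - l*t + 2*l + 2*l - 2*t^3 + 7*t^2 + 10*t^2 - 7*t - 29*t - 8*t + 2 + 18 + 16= l*(t^2 - 4*t + 4) - 2*t^3 + 17*t^2 - 44*t + 36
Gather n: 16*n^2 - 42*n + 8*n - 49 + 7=16*n^2 - 34*n - 42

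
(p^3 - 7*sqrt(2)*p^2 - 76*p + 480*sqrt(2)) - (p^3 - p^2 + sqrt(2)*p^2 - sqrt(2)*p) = -8*sqrt(2)*p^2 + p^2 - 76*p + sqrt(2)*p + 480*sqrt(2)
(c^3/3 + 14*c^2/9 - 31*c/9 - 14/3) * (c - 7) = c^4/3 - 7*c^3/9 - 43*c^2/3 + 175*c/9 + 98/3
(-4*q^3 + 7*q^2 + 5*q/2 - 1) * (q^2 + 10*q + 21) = -4*q^5 - 33*q^4 - 23*q^3/2 + 171*q^2 + 85*q/2 - 21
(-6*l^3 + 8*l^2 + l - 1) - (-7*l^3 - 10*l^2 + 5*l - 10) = l^3 + 18*l^2 - 4*l + 9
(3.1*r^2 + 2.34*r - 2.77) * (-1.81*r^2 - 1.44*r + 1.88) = -5.611*r^4 - 8.6994*r^3 + 7.4721*r^2 + 8.388*r - 5.2076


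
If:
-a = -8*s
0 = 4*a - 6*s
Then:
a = 0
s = 0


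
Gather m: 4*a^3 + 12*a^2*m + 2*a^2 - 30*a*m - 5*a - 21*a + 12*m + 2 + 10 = 4*a^3 + 2*a^2 - 26*a + m*(12*a^2 - 30*a + 12) + 12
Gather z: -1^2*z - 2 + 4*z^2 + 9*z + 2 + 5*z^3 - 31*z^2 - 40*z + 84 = 5*z^3 - 27*z^2 - 32*z + 84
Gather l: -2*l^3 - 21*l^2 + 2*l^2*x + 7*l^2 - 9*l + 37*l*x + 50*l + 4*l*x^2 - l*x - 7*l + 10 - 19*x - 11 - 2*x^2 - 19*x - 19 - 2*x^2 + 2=-2*l^3 + l^2*(2*x - 14) + l*(4*x^2 + 36*x + 34) - 4*x^2 - 38*x - 18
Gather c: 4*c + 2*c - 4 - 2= 6*c - 6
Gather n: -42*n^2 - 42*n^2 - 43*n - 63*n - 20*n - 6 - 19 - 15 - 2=-84*n^2 - 126*n - 42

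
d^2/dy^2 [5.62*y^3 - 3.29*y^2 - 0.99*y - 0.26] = 33.72*y - 6.58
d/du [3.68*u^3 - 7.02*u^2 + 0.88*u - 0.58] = 11.04*u^2 - 14.04*u + 0.88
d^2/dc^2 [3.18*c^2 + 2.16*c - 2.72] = 6.36000000000000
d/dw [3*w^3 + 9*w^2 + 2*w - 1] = 9*w^2 + 18*w + 2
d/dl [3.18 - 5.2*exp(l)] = -5.2*exp(l)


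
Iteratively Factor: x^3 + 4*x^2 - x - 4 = (x - 1)*(x^2 + 5*x + 4) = (x - 1)*(x + 4)*(x + 1)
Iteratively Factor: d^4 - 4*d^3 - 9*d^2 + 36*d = (d)*(d^3 - 4*d^2 - 9*d + 36) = d*(d - 4)*(d^2 - 9) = d*(d - 4)*(d + 3)*(d - 3)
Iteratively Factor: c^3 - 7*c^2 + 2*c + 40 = (c - 5)*(c^2 - 2*c - 8) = (c - 5)*(c + 2)*(c - 4)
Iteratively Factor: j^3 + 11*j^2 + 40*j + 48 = (j + 4)*(j^2 + 7*j + 12) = (j + 4)^2*(j + 3)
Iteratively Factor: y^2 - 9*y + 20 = (y - 5)*(y - 4)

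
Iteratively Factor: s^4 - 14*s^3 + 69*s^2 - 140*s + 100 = (s - 2)*(s^3 - 12*s^2 + 45*s - 50) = (s - 5)*(s - 2)*(s^2 - 7*s + 10) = (s - 5)^2*(s - 2)*(s - 2)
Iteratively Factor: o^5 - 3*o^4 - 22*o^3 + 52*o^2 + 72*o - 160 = (o - 5)*(o^4 + 2*o^3 - 12*o^2 - 8*o + 32) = (o - 5)*(o + 4)*(o^3 - 2*o^2 - 4*o + 8) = (o - 5)*(o + 2)*(o + 4)*(o^2 - 4*o + 4) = (o - 5)*(o - 2)*(o + 2)*(o + 4)*(o - 2)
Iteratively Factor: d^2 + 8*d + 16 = (d + 4)*(d + 4)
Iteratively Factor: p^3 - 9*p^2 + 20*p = (p)*(p^2 - 9*p + 20) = p*(p - 5)*(p - 4)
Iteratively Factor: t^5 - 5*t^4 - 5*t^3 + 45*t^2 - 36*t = (t - 3)*(t^4 - 2*t^3 - 11*t^2 + 12*t) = (t - 4)*(t - 3)*(t^3 + 2*t^2 - 3*t) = (t - 4)*(t - 3)*(t + 3)*(t^2 - t) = (t - 4)*(t - 3)*(t - 1)*(t + 3)*(t)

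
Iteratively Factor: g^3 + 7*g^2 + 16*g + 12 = (g + 3)*(g^2 + 4*g + 4) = (g + 2)*(g + 3)*(g + 2)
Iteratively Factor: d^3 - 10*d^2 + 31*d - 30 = (d - 3)*(d^2 - 7*d + 10) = (d - 5)*(d - 3)*(d - 2)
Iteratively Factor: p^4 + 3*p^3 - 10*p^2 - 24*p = (p + 4)*(p^3 - p^2 - 6*p) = (p - 3)*(p + 4)*(p^2 + 2*p) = p*(p - 3)*(p + 4)*(p + 2)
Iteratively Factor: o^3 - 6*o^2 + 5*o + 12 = (o - 3)*(o^2 - 3*o - 4) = (o - 3)*(o + 1)*(o - 4)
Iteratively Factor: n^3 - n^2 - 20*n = (n - 5)*(n^2 + 4*n) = n*(n - 5)*(n + 4)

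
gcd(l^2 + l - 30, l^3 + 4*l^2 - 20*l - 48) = l + 6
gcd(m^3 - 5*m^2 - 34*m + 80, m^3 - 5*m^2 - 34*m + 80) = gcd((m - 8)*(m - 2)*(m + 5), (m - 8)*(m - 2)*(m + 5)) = m^3 - 5*m^2 - 34*m + 80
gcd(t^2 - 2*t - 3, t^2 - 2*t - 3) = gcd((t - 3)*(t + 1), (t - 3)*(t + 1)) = t^2 - 2*t - 3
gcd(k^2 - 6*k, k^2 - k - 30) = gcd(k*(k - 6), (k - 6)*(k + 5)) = k - 6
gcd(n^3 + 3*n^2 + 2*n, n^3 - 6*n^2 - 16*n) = n^2 + 2*n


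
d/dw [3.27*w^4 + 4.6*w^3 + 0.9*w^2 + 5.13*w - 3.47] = 13.08*w^3 + 13.8*w^2 + 1.8*w + 5.13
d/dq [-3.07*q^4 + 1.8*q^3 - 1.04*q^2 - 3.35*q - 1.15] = -12.28*q^3 + 5.4*q^2 - 2.08*q - 3.35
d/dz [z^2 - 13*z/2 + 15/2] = 2*z - 13/2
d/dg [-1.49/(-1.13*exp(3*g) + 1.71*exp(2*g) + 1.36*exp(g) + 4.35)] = (-5.0511*exp(2*g) + 5.0958*exp(g) + 2.0264)*exp(g)/(-1.13*exp(3*g) + 1.71*exp(2*g) + 1.36*exp(g) + 4.35)^2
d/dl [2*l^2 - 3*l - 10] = 4*l - 3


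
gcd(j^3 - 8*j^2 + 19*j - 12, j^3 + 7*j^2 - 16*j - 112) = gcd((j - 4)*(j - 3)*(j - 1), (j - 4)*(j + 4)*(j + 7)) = j - 4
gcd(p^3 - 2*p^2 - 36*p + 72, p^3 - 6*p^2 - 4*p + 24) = p^2 - 8*p + 12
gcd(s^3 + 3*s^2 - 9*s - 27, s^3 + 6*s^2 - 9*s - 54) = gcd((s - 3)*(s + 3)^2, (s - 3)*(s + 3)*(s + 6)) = s^2 - 9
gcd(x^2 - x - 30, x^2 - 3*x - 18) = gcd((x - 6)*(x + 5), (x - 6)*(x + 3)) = x - 6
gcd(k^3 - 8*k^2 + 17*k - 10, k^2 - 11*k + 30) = k - 5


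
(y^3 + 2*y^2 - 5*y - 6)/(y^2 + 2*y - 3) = (y^2 - y - 2)/(y - 1)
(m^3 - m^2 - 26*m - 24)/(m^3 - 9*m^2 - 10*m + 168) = (m + 1)/(m - 7)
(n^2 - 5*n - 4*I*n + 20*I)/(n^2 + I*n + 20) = (n - 5)/(n + 5*I)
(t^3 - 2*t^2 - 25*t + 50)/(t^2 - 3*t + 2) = (t^2 - 25)/(t - 1)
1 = 1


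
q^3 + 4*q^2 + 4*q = q*(q + 2)^2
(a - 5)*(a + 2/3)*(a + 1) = a^3 - 10*a^2/3 - 23*a/3 - 10/3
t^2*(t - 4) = t^3 - 4*t^2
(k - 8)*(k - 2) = k^2 - 10*k + 16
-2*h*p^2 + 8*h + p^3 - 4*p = (-2*h + p)*(p - 2)*(p + 2)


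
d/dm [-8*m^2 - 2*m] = -16*m - 2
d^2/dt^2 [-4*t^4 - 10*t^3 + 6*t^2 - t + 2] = -48*t^2 - 60*t + 12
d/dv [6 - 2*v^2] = -4*v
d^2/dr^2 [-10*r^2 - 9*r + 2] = -20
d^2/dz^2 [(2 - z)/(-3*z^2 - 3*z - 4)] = 6*((1 - 3*z)*(3*z^2 + 3*z + 4) + 3*(z - 2)*(2*z + 1)^2)/(3*z^2 + 3*z + 4)^3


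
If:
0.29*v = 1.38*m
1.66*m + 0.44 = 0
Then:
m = -0.27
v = -1.26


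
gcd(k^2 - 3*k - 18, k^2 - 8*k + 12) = k - 6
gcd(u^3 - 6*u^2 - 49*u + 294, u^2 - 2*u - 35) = u - 7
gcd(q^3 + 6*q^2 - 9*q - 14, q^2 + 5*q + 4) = q + 1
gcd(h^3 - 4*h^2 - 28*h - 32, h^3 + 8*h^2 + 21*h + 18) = h + 2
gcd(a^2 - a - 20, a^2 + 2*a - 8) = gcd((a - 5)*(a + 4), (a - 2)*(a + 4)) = a + 4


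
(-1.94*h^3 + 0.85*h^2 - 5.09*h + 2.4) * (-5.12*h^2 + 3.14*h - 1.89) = 9.9328*h^5 - 10.4436*h^4 + 32.3964*h^3 - 29.8771*h^2 + 17.1561*h - 4.536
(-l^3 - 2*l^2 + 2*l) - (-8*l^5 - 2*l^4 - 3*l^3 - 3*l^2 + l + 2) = 8*l^5 + 2*l^4 + 2*l^3 + l^2 + l - 2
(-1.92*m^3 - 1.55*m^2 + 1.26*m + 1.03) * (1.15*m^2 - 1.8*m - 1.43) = -2.208*m^5 + 1.6735*m^4 + 6.9846*m^3 + 1.133*m^2 - 3.6558*m - 1.4729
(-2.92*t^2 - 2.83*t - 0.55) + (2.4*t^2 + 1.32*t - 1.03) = -0.52*t^2 - 1.51*t - 1.58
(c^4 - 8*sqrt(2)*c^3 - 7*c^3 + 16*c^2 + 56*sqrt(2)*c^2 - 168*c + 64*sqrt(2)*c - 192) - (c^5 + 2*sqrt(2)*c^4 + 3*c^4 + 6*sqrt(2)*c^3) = -c^5 - 2*sqrt(2)*c^4 - 2*c^4 - 14*sqrt(2)*c^3 - 7*c^3 + 16*c^2 + 56*sqrt(2)*c^2 - 168*c + 64*sqrt(2)*c - 192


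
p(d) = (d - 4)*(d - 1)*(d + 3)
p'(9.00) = 196.00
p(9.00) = 480.00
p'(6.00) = 73.00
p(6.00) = 90.00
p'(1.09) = -11.80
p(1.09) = -1.07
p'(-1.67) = 4.05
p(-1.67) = 20.13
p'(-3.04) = 28.88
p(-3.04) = -1.14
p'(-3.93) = 51.05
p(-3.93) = -36.36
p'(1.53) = -10.10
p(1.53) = -5.93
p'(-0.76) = -6.23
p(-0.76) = 18.77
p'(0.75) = -12.31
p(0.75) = 3.05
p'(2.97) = 3.58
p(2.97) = -12.11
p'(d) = (d - 4)*(d - 1) + (d - 4)*(d + 3) + (d - 1)*(d + 3) = 3*d^2 - 4*d - 11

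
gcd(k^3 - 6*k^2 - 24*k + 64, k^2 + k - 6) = k - 2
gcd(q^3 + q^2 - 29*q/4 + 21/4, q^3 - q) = q - 1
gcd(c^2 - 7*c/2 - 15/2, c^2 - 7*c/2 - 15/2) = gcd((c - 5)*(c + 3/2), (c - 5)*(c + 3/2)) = c^2 - 7*c/2 - 15/2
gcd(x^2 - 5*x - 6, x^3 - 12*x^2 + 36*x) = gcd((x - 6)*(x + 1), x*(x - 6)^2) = x - 6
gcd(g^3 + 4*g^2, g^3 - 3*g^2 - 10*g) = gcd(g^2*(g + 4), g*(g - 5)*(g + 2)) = g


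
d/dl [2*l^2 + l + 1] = 4*l + 1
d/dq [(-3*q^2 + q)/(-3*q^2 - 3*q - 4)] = 4*(3*q^2 + 6*q - 1)/(9*q^4 + 18*q^3 + 33*q^2 + 24*q + 16)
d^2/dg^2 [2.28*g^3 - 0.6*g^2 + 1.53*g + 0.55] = 13.68*g - 1.2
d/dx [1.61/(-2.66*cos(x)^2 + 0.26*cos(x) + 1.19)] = (0.4186 - 8.5652*cos(x))*sin(x)/(-2.66*cos(x)^2 + 0.26*cos(x) + 1.19)^2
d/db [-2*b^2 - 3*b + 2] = -4*b - 3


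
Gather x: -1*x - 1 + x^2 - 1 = x^2 - x - 2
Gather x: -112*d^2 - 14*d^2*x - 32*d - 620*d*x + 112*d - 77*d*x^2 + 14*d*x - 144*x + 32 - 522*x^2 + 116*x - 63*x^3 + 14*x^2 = -112*d^2 + 80*d - 63*x^3 + x^2*(-77*d - 508) + x*(-14*d^2 - 606*d - 28) + 32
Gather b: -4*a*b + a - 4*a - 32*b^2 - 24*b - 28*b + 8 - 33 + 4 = -3*a - 32*b^2 + b*(-4*a - 52) - 21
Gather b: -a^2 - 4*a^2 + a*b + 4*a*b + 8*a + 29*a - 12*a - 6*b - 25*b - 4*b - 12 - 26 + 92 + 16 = -5*a^2 + 25*a + b*(5*a - 35) + 70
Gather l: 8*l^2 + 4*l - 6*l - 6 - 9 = 8*l^2 - 2*l - 15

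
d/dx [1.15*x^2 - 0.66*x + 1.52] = 2.3*x - 0.66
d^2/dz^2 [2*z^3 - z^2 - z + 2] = 12*z - 2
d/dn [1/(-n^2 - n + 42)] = (2*n + 1)/(n^2 + n - 42)^2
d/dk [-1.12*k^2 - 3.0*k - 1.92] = -2.24*k - 3.0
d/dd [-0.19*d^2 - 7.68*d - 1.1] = -0.38*d - 7.68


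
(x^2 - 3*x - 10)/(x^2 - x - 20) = (x + 2)/(x + 4)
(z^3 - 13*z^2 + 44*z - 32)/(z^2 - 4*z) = z - 9 + 8/z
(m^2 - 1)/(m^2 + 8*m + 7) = (m - 1)/(m + 7)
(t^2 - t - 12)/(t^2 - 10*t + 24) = (t + 3)/(t - 6)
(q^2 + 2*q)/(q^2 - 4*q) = (q + 2)/(q - 4)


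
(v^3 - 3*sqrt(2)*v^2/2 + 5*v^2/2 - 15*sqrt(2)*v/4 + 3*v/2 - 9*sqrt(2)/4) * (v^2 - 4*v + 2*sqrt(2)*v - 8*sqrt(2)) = v^5 - 3*v^4/2 + sqrt(2)*v^4/2 - 29*v^3/2 - 3*sqrt(2)*v^3/4 - 17*sqrt(2)*v^2/4 + 3*v^2 - 3*sqrt(2)*v + 51*v + 36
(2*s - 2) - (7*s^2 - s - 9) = -7*s^2 + 3*s + 7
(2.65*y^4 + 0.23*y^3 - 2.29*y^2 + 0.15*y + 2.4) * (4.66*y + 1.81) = 12.349*y^5 + 5.8683*y^4 - 10.2551*y^3 - 3.4459*y^2 + 11.4555*y + 4.344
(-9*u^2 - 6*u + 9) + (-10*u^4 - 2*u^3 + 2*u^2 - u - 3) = -10*u^4 - 2*u^3 - 7*u^2 - 7*u + 6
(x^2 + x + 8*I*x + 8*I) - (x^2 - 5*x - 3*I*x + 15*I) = 6*x + 11*I*x - 7*I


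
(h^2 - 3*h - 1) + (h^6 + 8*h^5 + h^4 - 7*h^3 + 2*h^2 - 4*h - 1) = h^6 + 8*h^5 + h^4 - 7*h^3 + 3*h^2 - 7*h - 2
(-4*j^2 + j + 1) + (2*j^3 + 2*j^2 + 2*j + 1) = 2*j^3 - 2*j^2 + 3*j + 2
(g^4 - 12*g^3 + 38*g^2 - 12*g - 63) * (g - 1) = g^5 - 13*g^4 + 50*g^3 - 50*g^2 - 51*g + 63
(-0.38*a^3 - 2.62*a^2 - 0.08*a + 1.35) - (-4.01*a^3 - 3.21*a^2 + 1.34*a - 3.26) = 3.63*a^3 + 0.59*a^2 - 1.42*a + 4.61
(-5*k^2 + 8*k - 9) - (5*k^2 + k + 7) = -10*k^2 + 7*k - 16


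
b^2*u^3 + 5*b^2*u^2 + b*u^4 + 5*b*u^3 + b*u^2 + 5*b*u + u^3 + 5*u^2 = u*(b + u)*(u + 5)*(b*u + 1)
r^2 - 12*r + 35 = (r - 7)*(r - 5)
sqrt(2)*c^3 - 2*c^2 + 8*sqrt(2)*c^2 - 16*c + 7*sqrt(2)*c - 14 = (c + 7)*(c - sqrt(2))*(sqrt(2)*c + sqrt(2))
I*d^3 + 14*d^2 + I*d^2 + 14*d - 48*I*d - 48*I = (d - 8*I)*(d - 6*I)*(I*d + I)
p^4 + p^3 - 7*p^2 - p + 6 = (p - 2)*(p - 1)*(p + 1)*(p + 3)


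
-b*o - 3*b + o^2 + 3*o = (-b + o)*(o + 3)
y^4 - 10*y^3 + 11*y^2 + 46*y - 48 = (y - 8)*(y - 3)*(y - 1)*(y + 2)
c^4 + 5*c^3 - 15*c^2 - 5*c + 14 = (c - 2)*(c - 1)*(c + 1)*(c + 7)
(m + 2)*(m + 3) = m^2 + 5*m + 6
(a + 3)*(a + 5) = a^2 + 8*a + 15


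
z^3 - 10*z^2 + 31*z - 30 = (z - 5)*(z - 3)*(z - 2)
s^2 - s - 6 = (s - 3)*(s + 2)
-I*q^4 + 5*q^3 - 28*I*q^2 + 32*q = q*(q - 4*I)*(q + 8*I)*(-I*q + 1)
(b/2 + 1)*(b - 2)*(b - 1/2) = b^3/2 - b^2/4 - 2*b + 1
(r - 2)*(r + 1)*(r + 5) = r^3 + 4*r^2 - 7*r - 10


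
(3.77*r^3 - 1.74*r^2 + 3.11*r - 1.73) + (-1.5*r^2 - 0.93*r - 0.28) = 3.77*r^3 - 3.24*r^2 + 2.18*r - 2.01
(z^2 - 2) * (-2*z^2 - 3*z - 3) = -2*z^4 - 3*z^3 + z^2 + 6*z + 6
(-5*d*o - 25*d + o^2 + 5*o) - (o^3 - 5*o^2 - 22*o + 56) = -5*d*o - 25*d - o^3 + 6*o^2 + 27*o - 56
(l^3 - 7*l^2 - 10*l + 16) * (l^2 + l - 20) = l^5 - 6*l^4 - 37*l^3 + 146*l^2 + 216*l - 320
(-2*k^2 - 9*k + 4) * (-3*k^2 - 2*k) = 6*k^4 + 31*k^3 + 6*k^2 - 8*k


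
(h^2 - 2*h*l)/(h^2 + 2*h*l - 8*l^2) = h/(h + 4*l)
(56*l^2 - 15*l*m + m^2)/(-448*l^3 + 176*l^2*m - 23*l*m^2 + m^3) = -1/(8*l - m)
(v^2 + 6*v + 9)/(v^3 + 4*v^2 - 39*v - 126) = (v + 3)/(v^2 + v - 42)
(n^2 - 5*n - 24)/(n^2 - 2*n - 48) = (n + 3)/(n + 6)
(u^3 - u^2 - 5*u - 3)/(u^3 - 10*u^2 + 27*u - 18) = (u^2 + 2*u + 1)/(u^2 - 7*u + 6)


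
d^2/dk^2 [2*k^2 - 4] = 4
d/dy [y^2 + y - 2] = 2*y + 1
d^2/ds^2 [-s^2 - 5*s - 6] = -2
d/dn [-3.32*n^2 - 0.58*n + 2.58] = -6.64*n - 0.58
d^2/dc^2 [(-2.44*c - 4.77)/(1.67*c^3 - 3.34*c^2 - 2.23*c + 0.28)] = (-40.829496*c^5 - 77.977644*c^4 + 353.08476*c^3 - 198.998202*c^2 - 213.4761*c - 59.410346)/(4.657463*c^9 - 27.944778*c^8 + 37.231815*c^7 + 39.713936*c^6 - 59.087439*c^5 - 46.714242*c^4 + 1.816193*c^3 + 3.391668*c^2 - 0.524496*c + 0.021952)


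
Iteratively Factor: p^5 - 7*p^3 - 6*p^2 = (p)*(p^4 - 7*p^2 - 6*p) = p*(p + 1)*(p^3 - p^2 - 6*p) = p*(p - 3)*(p + 1)*(p^2 + 2*p) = p*(p - 3)*(p + 1)*(p + 2)*(p)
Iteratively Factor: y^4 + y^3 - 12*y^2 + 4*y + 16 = (y - 2)*(y^3 + 3*y^2 - 6*y - 8) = (y - 2)*(y + 1)*(y^2 + 2*y - 8) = (y - 2)^2*(y + 1)*(y + 4)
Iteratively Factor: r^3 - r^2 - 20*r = (r + 4)*(r^2 - 5*r) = (r - 5)*(r + 4)*(r)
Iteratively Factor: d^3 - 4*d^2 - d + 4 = (d + 1)*(d^2 - 5*d + 4) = (d - 4)*(d + 1)*(d - 1)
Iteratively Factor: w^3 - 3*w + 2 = (w - 1)*(w^2 + w - 2) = (w - 1)*(w + 2)*(w - 1)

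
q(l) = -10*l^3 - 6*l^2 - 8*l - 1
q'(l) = -30*l^2 - 12*l - 8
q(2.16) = -147.05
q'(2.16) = -173.89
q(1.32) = -45.01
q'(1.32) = -76.11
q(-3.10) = 264.05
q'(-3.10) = -259.10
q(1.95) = -113.56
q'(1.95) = -145.48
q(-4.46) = 802.50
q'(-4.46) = -551.23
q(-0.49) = 2.66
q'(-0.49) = -9.32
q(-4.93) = 1090.84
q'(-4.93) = -677.99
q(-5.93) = 1920.73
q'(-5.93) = -991.79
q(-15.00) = 32519.00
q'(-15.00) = -6578.00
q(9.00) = -7849.00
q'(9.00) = -2546.00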